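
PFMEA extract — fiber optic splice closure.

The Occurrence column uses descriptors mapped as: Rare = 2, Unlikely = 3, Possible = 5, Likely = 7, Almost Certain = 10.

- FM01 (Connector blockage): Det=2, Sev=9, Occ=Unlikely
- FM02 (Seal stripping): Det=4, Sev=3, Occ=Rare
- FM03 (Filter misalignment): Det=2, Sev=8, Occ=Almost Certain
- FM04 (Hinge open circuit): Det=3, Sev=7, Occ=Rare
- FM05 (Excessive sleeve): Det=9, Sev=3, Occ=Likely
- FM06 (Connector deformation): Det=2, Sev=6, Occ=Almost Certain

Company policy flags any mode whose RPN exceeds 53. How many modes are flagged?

RPN = Severity × Occurrence × Detection:
  FM01: 9 × 3 × 2 = 54
  FM02: 3 × 2 × 4 = 24
  FM03: 8 × 10 × 2 = 160
  FM04: 7 × 2 × 3 = 42
  FM05: 3 × 7 × 9 = 189
  FM06: 6 × 10 × 2 = 120
Modes with RPN > 53: FM01 (54), FM03 (160), FM05 (189), FM06 (120) → 4.

4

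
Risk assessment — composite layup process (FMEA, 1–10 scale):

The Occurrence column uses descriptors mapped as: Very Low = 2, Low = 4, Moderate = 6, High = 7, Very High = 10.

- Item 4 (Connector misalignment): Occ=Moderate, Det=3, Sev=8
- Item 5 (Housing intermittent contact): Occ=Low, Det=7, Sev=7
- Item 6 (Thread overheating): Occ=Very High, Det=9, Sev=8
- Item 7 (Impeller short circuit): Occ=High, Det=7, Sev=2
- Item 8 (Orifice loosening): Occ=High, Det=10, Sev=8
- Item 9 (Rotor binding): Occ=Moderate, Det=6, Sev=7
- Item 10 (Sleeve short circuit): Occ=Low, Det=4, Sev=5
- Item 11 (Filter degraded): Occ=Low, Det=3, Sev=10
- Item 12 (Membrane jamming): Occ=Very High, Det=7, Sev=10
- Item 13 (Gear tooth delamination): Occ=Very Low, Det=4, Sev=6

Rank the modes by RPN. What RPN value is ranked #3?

RPN = Severity × Occurrence × Detection:
  Item 4: 8 × 6 × 3 = 144
  Item 5: 7 × 4 × 7 = 196
  Item 6: 8 × 10 × 9 = 720
  Item 7: 2 × 7 × 7 = 98
  Item 8: 8 × 7 × 10 = 560
  Item 9: 7 × 6 × 6 = 252
  Item 10: 5 × 4 × 4 = 80
  Item 11: 10 × 4 × 3 = 120
  Item 12: 10 × 10 × 7 = 700
  Item 13: 6 × 2 × 4 = 48
Sorted descending: 720, 700, 560, 252, 196, 144, 120, 98, 80, 48.
The third-highest RPN is 560 (Item 8).

560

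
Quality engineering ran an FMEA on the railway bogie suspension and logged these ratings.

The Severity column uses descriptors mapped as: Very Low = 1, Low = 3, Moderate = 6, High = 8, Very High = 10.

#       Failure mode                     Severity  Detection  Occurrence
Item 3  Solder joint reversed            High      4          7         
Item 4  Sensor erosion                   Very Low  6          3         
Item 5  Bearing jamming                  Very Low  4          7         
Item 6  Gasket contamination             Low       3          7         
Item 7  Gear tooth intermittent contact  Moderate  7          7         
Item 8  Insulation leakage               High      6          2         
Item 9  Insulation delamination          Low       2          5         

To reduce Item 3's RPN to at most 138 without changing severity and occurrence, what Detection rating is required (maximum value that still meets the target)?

Item 3: S=8, O=7, D=4 → current RPN = 224.
Fixed product = 56. Need 56 × D ≤ 138, so D ≤ 138/56 = 2.46.
Maximum integer Detection rating = 2 (gives RPN 112; D=3 would give 168 > 138).

2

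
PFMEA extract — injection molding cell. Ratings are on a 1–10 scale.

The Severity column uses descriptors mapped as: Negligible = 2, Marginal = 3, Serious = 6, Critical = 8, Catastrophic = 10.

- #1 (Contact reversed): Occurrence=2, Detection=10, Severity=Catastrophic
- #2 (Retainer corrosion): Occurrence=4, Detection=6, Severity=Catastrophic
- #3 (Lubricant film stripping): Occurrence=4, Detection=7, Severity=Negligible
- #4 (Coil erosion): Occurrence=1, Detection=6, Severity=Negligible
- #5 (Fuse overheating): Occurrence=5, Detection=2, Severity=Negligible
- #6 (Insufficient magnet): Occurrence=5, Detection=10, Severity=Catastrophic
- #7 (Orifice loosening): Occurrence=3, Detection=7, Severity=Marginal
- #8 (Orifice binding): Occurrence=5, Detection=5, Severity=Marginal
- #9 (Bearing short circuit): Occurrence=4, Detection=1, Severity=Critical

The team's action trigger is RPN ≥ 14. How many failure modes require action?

8

RPN = Severity × Occurrence × Detection:
  #1: 10 × 2 × 10 = 200
  #2: 10 × 4 × 6 = 240
  #3: 2 × 4 × 7 = 56
  #4: 2 × 1 × 6 = 12
  #5: 2 × 5 × 2 = 20
  #6: 10 × 5 × 10 = 500
  #7: 3 × 3 × 7 = 63
  #8: 3 × 5 × 5 = 75
  #9: 8 × 4 × 1 = 32
Modes with RPN ≥ 14: #1 (200), #2 (240), #3 (56), #5 (20), #6 (500), #7 (63), #8 (75), #9 (32) → 8.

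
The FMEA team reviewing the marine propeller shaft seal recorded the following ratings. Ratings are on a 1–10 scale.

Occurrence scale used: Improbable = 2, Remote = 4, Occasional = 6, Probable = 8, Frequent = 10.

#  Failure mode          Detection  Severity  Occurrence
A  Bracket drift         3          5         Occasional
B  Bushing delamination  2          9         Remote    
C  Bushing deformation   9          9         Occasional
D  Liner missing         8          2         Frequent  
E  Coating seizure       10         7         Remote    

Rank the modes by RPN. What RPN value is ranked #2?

RPN = Severity × Occurrence × Detection:
  A: 5 × 6 × 3 = 90
  B: 9 × 4 × 2 = 72
  C: 9 × 6 × 9 = 486
  D: 2 × 10 × 8 = 160
  E: 7 × 4 × 10 = 280
Sorted descending: 486, 280, 160, 90, 72.
The second-highest RPN is 280 (E).

280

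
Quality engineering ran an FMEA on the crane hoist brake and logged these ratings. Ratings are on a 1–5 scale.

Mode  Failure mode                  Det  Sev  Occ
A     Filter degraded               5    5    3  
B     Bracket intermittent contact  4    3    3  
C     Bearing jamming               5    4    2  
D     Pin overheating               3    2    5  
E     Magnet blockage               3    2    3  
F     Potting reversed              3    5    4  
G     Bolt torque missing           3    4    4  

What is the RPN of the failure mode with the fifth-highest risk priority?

RPN = Severity × Occurrence × Detection:
  A: 5 × 3 × 5 = 75
  B: 3 × 3 × 4 = 36
  C: 4 × 2 × 5 = 40
  D: 2 × 5 × 3 = 30
  E: 2 × 3 × 3 = 18
  F: 5 × 4 × 3 = 60
  G: 4 × 4 × 3 = 48
Sorted descending: 75, 60, 48, 40, 36, 30, 18.
The fifth-highest RPN is 36 (B).

36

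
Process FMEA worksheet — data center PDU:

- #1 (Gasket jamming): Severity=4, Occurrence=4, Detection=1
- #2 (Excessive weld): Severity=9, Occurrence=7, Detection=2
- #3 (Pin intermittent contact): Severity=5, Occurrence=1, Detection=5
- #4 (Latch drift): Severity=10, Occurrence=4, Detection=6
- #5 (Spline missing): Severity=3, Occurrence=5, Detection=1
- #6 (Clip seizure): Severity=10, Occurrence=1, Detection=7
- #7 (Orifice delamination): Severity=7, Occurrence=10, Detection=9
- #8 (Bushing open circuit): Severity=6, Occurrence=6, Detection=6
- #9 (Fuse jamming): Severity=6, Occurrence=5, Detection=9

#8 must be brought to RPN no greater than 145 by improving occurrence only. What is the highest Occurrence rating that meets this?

#8: S=6, O=6, D=6 → current RPN = 216.
Fixed product = 36. Need 36 × O ≤ 145, so O ≤ 145/36 = 4.03.
Maximum integer Occurrence rating = 4 (gives RPN 144; O=5 would give 180 > 145).

4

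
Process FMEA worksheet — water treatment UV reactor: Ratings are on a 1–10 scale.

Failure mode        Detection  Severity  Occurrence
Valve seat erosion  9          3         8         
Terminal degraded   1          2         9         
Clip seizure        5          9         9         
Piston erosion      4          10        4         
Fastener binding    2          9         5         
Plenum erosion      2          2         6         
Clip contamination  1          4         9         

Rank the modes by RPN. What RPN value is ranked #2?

RPN = Severity × Occurrence × Detection:
  Valve seat erosion: 3 × 8 × 9 = 216
  Terminal degraded: 2 × 9 × 1 = 18
  Clip seizure: 9 × 9 × 5 = 405
  Piston erosion: 10 × 4 × 4 = 160
  Fastener binding: 9 × 5 × 2 = 90
  Plenum erosion: 2 × 6 × 2 = 24
  Clip contamination: 4 × 9 × 1 = 36
Sorted descending: 405, 216, 160, 90, 36, 24, 18.
The second-highest RPN is 216 (Valve seat erosion).

216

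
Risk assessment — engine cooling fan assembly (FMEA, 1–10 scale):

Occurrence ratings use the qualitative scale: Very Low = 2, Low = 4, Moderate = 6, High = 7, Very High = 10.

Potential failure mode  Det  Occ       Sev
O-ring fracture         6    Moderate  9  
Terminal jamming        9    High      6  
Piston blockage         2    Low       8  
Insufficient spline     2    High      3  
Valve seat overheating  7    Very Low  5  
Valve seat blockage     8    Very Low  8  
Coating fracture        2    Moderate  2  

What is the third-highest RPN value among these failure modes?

128

RPN = Severity × Occurrence × Detection:
  O-ring fracture: 9 × 6 × 6 = 324
  Terminal jamming: 6 × 7 × 9 = 378
  Piston blockage: 8 × 4 × 2 = 64
  Insufficient spline: 3 × 7 × 2 = 42
  Valve seat overheating: 5 × 2 × 7 = 70
  Valve seat blockage: 8 × 2 × 8 = 128
  Coating fracture: 2 × 6 × 2 = 24
Sorted descending: 378, 324, 128, 70, 64, 42, 24.
The third-highest RPN is 128 (Valve seat blockage).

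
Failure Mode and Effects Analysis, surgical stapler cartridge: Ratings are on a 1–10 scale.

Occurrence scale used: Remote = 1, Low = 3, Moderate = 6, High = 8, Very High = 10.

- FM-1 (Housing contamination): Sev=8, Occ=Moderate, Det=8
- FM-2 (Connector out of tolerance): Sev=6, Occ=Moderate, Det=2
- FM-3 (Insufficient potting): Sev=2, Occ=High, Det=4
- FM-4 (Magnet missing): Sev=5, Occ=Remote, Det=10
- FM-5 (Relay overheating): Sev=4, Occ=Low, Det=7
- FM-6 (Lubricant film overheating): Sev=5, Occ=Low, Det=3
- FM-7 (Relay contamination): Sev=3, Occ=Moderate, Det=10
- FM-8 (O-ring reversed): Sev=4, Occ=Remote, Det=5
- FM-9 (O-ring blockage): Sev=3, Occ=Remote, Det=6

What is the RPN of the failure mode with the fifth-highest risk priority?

RPN = Severity × Occurrence × Detection:
  FM-1: 8 × 6 × 8 = 384
  FM-2: 6 × 6 × 2 = 72
  FM-3: 2 × 8 × 4 = 64
  FM-4: 5 × 1 × 10 = 50
  FM-5: 4 × 3 × 7 = 84
  FM-6: 5 × 3 × 3 = 45
  FM-7: 3 × 6 × 10 = 180
  FM-8: 4 × 1 × 5 = 20
  FM-9: 3 × 1 × 6 = 18
Sorted descending: 384, 180, 84, 72, 64, 50, 45, 20, 18.
The fifth-highest RPN is 64 (FM-3).

64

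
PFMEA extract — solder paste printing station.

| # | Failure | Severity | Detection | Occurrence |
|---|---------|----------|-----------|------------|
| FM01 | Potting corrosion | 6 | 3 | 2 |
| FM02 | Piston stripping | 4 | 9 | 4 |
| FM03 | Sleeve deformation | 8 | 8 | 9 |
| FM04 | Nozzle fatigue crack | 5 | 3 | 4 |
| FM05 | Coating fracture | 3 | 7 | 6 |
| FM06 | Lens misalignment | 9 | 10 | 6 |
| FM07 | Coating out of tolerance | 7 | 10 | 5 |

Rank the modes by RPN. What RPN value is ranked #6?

RPN = Severity × Occurrence × Detection:
  FM01: 6 × 2 × 3 = 36
  FM02: 4 × 4 × 9 = 144
  FM03: 8 × 9 × 8 = 576
  FM04: 5 × 4 × 3 = 60
  FM05: 3 × 6 × 7 = 126
  FM06: 9 × 6 × 10 = 540
  FM07: 7 × 5 × 10 = 350
Sorted descending: 576, 540, 350, 144, 126, 60, 36.
The sixth-highest RPN is 60 (FM04).

60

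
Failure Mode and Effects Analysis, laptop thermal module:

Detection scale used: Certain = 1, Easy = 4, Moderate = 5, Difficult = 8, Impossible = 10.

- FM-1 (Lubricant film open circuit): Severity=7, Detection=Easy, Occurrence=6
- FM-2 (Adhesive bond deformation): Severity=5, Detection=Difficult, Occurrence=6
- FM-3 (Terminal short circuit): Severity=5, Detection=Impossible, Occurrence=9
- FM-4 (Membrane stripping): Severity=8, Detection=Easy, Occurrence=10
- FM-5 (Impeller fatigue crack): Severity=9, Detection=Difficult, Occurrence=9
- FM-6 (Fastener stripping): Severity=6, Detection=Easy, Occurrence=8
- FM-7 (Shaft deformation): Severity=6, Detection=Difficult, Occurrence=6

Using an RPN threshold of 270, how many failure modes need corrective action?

RPN = Severity × Occurrence × Detection:
  FM-1: 7 × 6 × 4 = 168
  FM-2: 5 × 6 × 8 = 240
  FM-3: 5 × 9 × 10 = 450
  FM-4: 8 × 10 × 4 = 320
  FM-5: 9 × 9 × 8 = 648
  FM-6: 6 × 8 × 4 = 192
  FM-7: 6 × 6 × 8 = 288
Modes with RPN ≥ 270: FM-3 (450), FM-4 (320), FM-5 (648), FM-7 (288) → 4.

4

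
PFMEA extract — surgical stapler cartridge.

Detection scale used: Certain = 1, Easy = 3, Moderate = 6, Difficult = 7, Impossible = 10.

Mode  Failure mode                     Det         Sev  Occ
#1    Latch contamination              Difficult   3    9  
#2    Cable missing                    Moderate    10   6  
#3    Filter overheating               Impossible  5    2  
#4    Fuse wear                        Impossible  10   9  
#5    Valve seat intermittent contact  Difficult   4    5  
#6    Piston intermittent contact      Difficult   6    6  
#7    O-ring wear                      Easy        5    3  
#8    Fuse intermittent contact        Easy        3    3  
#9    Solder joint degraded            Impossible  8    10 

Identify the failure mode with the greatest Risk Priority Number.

RPN = Severity × Occurrence × Detection:
  #1: 3 × 9 × 7 = 189
  #2: 10 × 6 × 6 = 360
  #3: 5 × 2 × 10 = 100
  #4: 10 × 9 × 10 = 900
  #5: 4 × 5 × 7 = 140
  #6: 6 × 6 × 7 = 252
  #7: 5 × 3 × 3 = 45
  #8: 3 × 3 × 3 = 27
  #9: 8 × 10 × 10 = 800
Highest RPN is 900 → #4.

#4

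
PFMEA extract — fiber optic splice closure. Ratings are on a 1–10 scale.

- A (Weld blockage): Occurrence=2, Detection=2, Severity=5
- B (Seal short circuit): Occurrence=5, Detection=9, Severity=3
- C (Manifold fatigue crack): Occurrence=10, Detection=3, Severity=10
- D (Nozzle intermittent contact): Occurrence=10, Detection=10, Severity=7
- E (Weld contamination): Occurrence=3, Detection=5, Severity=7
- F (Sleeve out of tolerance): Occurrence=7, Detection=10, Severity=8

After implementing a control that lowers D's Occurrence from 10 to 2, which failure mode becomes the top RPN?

F

RPN = Severity × Occurrence × Detection:
  A: 5 × 2 × 2 = 20
  B: 3 × 5 × 9 = 135
  C: 10 × 10 × 3 = 300
  D: 7 × 10 × 10 = 700
  E: 7 × 3 × 5 = 105
  F: 8 × 7 × 10 = 560
After action: D → 7 × 2 × 10 = 140.
Revised RPNs: F=560, C=300, D=140, B=135, E=105, A=20.
Highest is now F (560).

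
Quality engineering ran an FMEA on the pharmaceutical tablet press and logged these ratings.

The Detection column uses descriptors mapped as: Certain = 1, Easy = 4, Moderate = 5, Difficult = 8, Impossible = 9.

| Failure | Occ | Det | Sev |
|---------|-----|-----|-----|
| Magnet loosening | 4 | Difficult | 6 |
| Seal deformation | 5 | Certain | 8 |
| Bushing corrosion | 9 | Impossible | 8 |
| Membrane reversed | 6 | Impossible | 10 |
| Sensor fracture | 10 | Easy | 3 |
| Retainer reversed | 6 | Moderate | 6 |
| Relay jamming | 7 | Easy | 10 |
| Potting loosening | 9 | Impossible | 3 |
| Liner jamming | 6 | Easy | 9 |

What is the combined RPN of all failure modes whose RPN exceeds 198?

RPN = Severity × Occurrence × Detection:
  Magnet loosening: 6 × 4 × 8 = 192
  Seal deformation: 8 × 5 × 1 = 40
  Bushing corrosion: 8 × 9 × 9 = 648
  Membrane reversed: 10 × 6 × 9 = 540
  Sensor fracture: 3 × 10 × 4 = 120
  Retainer reversed: 6 × 6 × 5 = 180
  Relay jamming: 10 × 7 × 4 = 280
  Potting loosening: 3 × 9 × 9 = 243
  Liner jamming: 9 × 6 × 4 = 216
RPN > 198: Bushing corrosion (648), Membrane reversed (540), Relay jamming (280), Potting loosening (243), Liner jamming (216).
Sum: 648 + 540 + 280 + 243 + 216 = 1927.

1927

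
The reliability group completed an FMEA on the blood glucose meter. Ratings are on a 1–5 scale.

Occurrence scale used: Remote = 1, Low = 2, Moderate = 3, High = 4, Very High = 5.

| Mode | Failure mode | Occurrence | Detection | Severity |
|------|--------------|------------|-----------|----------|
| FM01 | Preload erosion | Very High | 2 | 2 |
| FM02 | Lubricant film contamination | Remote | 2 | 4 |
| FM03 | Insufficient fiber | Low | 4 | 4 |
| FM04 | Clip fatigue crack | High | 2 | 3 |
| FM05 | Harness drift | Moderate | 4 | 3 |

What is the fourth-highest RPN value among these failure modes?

20

RPN = Severity × Occurrence × Detection:
  FM01: 2 × 5 × 2 = 20
  FM02: 4 × 1 × 2 = 8
  FM03: 4 × 2 × 4 = 32
  FM04: 3 × 4 × 2 = 24
  FM05: 3 × 3 × 4 = 36
Sorted descending: 36, 32, 24, 20, 8.
The fourth-highest RPN is 20 (FM01).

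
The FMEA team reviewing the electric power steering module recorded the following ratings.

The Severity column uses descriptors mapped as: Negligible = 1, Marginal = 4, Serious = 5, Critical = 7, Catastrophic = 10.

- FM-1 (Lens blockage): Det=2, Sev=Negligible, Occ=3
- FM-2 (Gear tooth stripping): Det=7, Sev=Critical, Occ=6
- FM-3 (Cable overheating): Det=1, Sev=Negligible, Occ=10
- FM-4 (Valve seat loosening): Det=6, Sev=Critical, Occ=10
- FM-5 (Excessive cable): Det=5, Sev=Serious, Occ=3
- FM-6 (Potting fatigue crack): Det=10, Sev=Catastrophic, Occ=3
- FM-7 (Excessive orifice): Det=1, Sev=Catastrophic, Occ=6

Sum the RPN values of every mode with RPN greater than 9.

RPN = Severity × Occurrence × Detection:
  FM-1: 1 × 3 × 2 = 6
  FM-2: 7 × 6 × 7 = 294
  FM-3: 1 × 10 × 1 = 10
  FM-4: 7 × 10 × 6 = 420
  FM-5: 5 × 3 × 5 = 75
  FM-6: 10 × 3 × 10 = 300
  FM-7: 10 × 6 × 1 = 60
RPN > 9: FM-2 (294), FM-3 (10), FM-4 (420), FM-5 (75), FM-6 (300), FM-7 (60).
Sum: 294 + 10 + 420 + 75 + 300 + 60 = 1159.

1159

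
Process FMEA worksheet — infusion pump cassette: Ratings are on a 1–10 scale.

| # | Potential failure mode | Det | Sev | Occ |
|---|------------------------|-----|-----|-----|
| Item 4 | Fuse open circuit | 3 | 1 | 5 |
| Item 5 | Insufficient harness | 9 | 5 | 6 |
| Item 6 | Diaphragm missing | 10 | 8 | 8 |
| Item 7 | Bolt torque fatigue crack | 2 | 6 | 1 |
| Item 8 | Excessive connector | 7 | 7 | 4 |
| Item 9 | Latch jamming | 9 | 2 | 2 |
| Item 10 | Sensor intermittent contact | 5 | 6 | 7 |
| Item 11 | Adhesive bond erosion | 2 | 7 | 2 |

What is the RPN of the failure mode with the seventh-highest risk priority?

15

RPN = Severity × Occurrence × Detection:
  Item 4: 1 × 5 × 3 = 15
  Item 5: 5 × 6 × 9 = 270
  Item 6: 8 × 8 × 10 = 640
  Item 7: 6 × 1 × 2 = 12
  Item 8: 7 × 4 × 7 = 196
  Item 9: 2 × 2 × 9 = 36
  Item 10: 6 × 7 × 5 = 210
  Item 11: 7 × 2 × 2 = 28
Sorted descending: 640, 270, 210, 196, 36, 28, 15, 12.
The seventh-highest RPN is 15 (Item 4).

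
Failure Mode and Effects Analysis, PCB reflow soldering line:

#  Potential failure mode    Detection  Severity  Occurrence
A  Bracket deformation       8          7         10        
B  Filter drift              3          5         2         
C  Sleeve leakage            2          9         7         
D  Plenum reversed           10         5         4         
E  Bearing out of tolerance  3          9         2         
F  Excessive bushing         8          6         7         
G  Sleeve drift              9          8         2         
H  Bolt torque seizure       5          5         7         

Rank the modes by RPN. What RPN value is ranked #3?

200

RPN = Severity × Occurrence × Detection:
  A: 7 × 10 × 8 = 560
  B: 5 × 2 × 3 = 30
  C: 9 × 7 × 2 = 126
  D: 5 × 4 × 10 = 200
  E: 9 × 2 × 3 = 54
  F: 6 × 7 × 8 = 336
  G: 8 × 2 × 9 = 144
  H: 5 × 7 × 5 = 175
Sorted descending: 560, 336, 200, 175, 144, 126, 54, 30.
The third-highest RPN is 200 (D).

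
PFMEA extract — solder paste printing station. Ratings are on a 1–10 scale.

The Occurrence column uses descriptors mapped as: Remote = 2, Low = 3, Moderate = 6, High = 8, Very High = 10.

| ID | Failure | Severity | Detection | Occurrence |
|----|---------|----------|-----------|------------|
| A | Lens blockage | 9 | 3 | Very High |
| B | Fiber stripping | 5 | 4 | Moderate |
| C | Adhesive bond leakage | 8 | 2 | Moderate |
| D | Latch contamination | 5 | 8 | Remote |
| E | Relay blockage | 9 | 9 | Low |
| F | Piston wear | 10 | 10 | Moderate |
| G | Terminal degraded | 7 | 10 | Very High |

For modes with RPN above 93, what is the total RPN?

RPN = Severity × Occurrence × Detection:
  A: 9 × 10 × 3 = 270
  B: 5 × 6 × 4 = 120
  C: 8 × 6 × 2 = 96
  D: 5 × 2 × 8 = 80
  E: 9 × 3 × 9 = 243
  F: 10 × 6 × 10 = 600
  G: 7 × 10 × 10 = 700
RPN > 93: A (270), B (120), C (96), E (243), F (600), G (700).
Sum: 270 + 120 + 96 + 243 + 600 + 700 = 2029.

2029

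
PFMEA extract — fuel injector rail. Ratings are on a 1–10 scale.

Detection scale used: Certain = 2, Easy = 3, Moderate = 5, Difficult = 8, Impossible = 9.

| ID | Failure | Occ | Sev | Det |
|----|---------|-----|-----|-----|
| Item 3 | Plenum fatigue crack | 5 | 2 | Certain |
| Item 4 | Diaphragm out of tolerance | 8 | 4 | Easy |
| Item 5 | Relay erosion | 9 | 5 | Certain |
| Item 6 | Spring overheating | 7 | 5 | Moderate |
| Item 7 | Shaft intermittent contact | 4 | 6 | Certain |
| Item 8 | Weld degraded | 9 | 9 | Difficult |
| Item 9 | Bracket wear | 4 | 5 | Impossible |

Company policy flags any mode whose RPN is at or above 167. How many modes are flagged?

RPN = Severity × Occurrence × Detection:
  Item 3: 2 × 5 × 2 = 20
  Item 4: 4 × 8 × 3 = 96
  Item 5: 5 × 9 × 2 = 90
  Item 6: 5 × 7 × 5 = 175
  Item 7: 6 × 4 × 2 = 48
  Item 8: 9 × 9 × 8 = 648
  Item 9: 5 × 4 × 9 = 180
Modes with RPN ≥ 167: Item 6 (175), Item 8 (648), Item 9 (180) → 3.

3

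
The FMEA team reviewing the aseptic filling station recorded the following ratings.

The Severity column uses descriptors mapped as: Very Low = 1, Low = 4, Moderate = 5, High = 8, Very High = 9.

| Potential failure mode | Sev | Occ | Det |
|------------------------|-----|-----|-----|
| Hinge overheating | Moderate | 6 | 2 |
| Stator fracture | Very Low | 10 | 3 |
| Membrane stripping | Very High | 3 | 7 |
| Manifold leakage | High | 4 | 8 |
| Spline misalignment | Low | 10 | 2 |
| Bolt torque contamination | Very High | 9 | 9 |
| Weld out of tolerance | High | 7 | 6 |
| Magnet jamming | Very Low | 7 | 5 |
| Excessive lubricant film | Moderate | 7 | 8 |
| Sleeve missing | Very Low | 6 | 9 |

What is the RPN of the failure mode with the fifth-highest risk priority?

RPN = Severity × Occurrence × Detection:
  Hinge overheating: 5 × 6 × 2 = 60
  Stator fracture: 1 × 10 × 3 = 30
  Membrane stripping: 9 × 3 × 7 = 189
  Manifold leakage: 8 × 4 × 8 = 256
  Spline misalignment: 4 × 10 × 2 = 80
  Bolt torque contamination: 9 × 9 × 9 = 729
  Weld out of tolerance: 8 × 7 × 6 = 336
  Magnet jamming: 1 × 7 × 5 = 35
  Excessive lubricant film: 5 × 7 × 8 = 280
  Sleeve missing: 1 × 6 × 9 = 54
Sorted descending: 729, 336, 280, 256, 189, 80, 60, 54, 35, 30.
The fifth-highest RPN is 189 (Membrane stripping).

189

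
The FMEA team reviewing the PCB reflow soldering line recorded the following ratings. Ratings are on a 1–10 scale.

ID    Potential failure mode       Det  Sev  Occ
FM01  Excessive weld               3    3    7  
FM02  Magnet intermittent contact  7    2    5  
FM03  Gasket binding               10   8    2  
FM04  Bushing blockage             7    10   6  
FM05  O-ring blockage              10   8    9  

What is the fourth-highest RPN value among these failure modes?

RPN = Severity × Occurrence × Detection:
  FM01: 3 × 7 × 3 = 63
  FM02: 2 × 5 × 7 = 70
  FM03: 8 × 2 × 10 = 160
  FM04: 10 × 6 × 7 = 420
  FM05: 8 × 9 × 10 = 720
Sorted descending: 720, 420, 160, 70, 63.
The fourth-highest RPN is 70 (FM02).

70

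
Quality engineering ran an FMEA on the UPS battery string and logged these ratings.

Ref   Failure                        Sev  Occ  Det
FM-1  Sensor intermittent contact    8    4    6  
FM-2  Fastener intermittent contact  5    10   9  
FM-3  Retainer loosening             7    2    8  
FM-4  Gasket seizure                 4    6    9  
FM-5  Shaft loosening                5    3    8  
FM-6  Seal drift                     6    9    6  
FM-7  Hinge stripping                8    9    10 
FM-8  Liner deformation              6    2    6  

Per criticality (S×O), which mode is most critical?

Criticality = Severity × Occurrence:
  FM-1: 8 × 4 = 32
  FM-2: 5 × 10 = 50
  FM-3: 7 × 2 = 14
  FM-4: 4 × 6 = 24
  FM-5: 5 × 3 = 15
  FM-6: 6 × 9 = 54
  FM-7: 8 × 9 = 72
  FM-8: 6 × 2 = 12
Highest criticality is 72 → FM-7.

FM-7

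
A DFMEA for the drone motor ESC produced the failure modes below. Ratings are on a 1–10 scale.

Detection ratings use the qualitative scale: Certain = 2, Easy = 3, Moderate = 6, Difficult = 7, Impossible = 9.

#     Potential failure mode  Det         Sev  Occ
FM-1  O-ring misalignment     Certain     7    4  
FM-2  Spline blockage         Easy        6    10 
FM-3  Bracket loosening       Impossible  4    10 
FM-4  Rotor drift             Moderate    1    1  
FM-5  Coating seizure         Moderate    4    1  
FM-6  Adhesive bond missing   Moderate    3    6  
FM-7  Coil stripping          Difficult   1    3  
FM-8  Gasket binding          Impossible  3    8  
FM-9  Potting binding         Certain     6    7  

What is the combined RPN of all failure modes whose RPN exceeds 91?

864

RPN = Severity × Occurrence × Detection:
  FM-1: 7 × 4 × 2 = 56
  FM-2: 6 × 10 × 3 = 180
  FM-3: 4 × 10 × 9 = 360
  FM-4: 1 × 1 × 6 = 6
  FM-5: 4 × 1 × 6 = 24
  FM-6: 3 × 6 × 6 = 108
  FM-7: 1 × 3 × 7 = 21
  FM-8: 3 × 8 × 9 = 216
  FM-9: 6 × 7 × 2 = 84
RPN > 91: FM-2 (180), FM-3 (360), FM-6 (108), FM-8 (216).
Sum: 180 + 360 + 108 + 216 = 864.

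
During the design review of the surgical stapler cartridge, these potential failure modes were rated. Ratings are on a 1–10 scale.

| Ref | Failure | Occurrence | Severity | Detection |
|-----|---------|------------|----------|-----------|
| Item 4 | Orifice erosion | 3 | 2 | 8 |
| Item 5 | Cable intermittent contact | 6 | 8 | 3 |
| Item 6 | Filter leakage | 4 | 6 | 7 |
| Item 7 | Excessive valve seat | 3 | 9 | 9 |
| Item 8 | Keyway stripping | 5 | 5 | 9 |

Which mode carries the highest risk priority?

RPN = Severity × Occurrence × Detection:
  Item 4: 2 × 3 × 8 = 48
  Item 5: 8 × 6 × 3 = 144
  Item 6: 6 × 4 × 7 = 168
  Item 7: 9 × 3 × 9 = 243
  Item 8: 5 × 5 × 9 = 225
Highest RPN is 243 → Item 7.

Item 7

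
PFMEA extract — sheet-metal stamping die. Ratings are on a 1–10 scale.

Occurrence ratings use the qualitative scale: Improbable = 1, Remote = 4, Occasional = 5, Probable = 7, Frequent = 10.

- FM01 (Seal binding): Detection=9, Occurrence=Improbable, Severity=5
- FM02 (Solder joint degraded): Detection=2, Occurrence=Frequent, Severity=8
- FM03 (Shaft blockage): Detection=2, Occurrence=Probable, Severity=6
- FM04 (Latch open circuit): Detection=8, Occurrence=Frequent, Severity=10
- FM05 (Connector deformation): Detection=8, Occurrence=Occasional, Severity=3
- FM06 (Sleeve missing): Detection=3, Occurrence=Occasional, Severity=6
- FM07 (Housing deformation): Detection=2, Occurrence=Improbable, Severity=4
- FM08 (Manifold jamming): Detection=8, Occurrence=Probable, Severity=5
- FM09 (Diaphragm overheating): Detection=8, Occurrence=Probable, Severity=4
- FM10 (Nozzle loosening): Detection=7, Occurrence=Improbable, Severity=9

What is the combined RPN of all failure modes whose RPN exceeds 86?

1674

RPN = Severity × Occurrence × Detection:
  FM01: 5 × 1 × 9 = 45
  FM02: 8 × 10 × 2 = 160
  FM03: 6 × 7 × 2 = 84
  FM04: 10 × 10 × 8 = 800
  FM05: 3 × 5 × 8 = 120
  FM06: 6 × 5 × 3 = 90
  FM07: 4 × 1 × 2 = 8
  FM08: 5 × 7 × 8 = 280
  FM09: 4 × 7 × 8 = 224
  FM10: 9 × 1 × 7 = 63
RPN > 86: FM02 (160), FM04 (800), FM05 (120), FM06 (90), FM08 (280), FM09 (224).
Sum: 160 + 800 + 120 + 90 + 280 + 224 = 1674.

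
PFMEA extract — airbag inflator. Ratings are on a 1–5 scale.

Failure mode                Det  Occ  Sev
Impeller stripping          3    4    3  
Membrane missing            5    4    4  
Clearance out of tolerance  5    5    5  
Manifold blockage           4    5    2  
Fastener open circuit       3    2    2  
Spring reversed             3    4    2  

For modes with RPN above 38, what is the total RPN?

245

RPN = Severity × Occurrence × Detection:
  Impeller stripping: 3 × 4 × 3 = 36
  Membrane missing: 4 × 4 × 5 = 80
  Clearance out of tolerance: 5 × 5 × 5 = 125
  Manifold blockage: 2 × 5 × 4 = 40
  Fastener open circuit: 2 × 2 × 3 = 12
  Spring reversed: 2 × 4 × 3 = 24
RPN > 38: Membrane missing (80), Clearance out of tolerance (125), Manifold blockage (40).
Sum: 80 + 125 + 40 = 245.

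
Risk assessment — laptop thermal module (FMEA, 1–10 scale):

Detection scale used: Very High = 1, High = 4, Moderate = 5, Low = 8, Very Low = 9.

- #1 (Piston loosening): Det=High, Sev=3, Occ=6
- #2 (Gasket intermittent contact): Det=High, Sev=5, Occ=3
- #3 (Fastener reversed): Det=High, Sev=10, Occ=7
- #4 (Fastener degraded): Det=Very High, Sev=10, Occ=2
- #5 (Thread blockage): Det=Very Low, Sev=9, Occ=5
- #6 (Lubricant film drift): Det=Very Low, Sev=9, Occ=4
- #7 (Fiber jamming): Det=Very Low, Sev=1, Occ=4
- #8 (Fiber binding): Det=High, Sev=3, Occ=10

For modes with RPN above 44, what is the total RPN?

RPN = Severity × Occurrence × Detection:
  #1: 3 × 6 × 4 = 72
  #2: 5 × 3 × 4 = 60
  #3: 10 × 7 × 4 = 280
  #4: 10 × 2 × 1 = 20
  #5: 9 × 5 × 9 = 405
  #6: 9 × 4 × 9 = 324
  #7: 1 × 4 × 9 = 36
  #8: 3 × 10 × 4 = 120
RPN > 44: #1 (72), #2 (60), #3 (280), #5 (405), #6 (324), #8 (120).
Sum: 72 + 60 + 280 + 405 + 324 + 120 = 1261.

1261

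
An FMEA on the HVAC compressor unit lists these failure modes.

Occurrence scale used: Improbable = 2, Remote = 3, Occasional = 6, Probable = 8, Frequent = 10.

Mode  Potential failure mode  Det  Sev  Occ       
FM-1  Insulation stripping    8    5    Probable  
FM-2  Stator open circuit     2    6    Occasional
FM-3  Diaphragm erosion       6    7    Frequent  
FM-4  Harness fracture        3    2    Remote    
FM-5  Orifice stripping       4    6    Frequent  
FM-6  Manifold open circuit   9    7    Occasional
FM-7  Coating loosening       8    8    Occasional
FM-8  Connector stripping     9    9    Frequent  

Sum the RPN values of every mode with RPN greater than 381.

1614

RPN = Severity × Occurrence × Detection:
  FM-1: 5 × 8 × 8 = 320
  FM-2: 6 × 6 × 2 = 72
  FM-3: 7 × 10 × 6 = 420
  FM-4: 2 × 3 × 3 = 18
  FM-5: 6 × 10 × 4 = 240
  FM-6: 7 × 6 × 9 = 378
  FM-7: 8 × 6 × 8 = 384
  FM-8: 9 × 10 × 9 = 810
RPN > 381: FM-3 (420), FM-7 (384), FM-8 (810).
Sum: 420 + 384 + 810 = 1614.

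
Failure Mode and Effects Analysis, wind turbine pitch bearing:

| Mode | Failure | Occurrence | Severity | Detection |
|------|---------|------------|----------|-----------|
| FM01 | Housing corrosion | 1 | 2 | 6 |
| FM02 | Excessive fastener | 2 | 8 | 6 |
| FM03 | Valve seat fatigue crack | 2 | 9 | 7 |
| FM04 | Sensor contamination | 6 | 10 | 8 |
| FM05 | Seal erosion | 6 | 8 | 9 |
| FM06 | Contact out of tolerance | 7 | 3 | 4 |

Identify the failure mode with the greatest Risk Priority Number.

RPN = Severity × Occurrence × Detection:
  FM01: 2 × 1 × 6 = 12
  FM02: 8 × 2 × 6 = 96
  FM03: 9 × 2 × 7 = 126
  FM04: 10 × 6 × 8 = 480
  FM05: 8 × 6 × 9 = 432
  FM06: 3 × 7 × 4 = 84
Highest RPN is 480 → FM04.

FM04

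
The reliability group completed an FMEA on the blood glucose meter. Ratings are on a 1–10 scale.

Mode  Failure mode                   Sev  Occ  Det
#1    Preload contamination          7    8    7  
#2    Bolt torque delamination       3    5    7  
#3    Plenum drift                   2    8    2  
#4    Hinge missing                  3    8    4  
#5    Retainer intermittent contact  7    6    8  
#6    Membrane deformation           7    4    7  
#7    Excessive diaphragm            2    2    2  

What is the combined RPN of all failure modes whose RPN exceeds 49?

RPN = Severity × Occurrence × Detection:
  #1: 7 × 8 × 7 = 392
  #2: 3 × 5 × 7 = 105
  #3: 2 × 8 × 2 = 32
  #4: 3 × 8 × 4 = 96
  #5: 7 × 6 × 8 = 336
  #6: 7 × 4 × 7 = 196
  #7: 2 × 2 × 2 = 8
RPN > 49: #1 (392), #2 (105), #4 (96), #5 (336), #6 (196).
Sum: 392 + 105 + 96 + 336 + 196 = 1125.

1125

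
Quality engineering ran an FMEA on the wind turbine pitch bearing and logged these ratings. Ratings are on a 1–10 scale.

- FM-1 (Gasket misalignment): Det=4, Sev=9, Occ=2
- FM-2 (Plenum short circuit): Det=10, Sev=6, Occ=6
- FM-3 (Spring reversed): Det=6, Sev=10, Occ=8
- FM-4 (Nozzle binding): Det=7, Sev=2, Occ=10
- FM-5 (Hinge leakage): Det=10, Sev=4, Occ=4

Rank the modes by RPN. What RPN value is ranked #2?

360

RPN = Severity × Occurrence × Detection:
  FM-1: 9 × 2 × 4 = 72
  FM-2: 6 × 6 × 10 = 360
  FM-3: 10 × 8 × 6 = 480
  FM-4: 2 × 10 × 7 = 140
  FM-5: 4 × 4 × 10 = 160
Sorted descending: 480, 360, 160, 140, 72.
The second-highest RPN is 360 (FM-2).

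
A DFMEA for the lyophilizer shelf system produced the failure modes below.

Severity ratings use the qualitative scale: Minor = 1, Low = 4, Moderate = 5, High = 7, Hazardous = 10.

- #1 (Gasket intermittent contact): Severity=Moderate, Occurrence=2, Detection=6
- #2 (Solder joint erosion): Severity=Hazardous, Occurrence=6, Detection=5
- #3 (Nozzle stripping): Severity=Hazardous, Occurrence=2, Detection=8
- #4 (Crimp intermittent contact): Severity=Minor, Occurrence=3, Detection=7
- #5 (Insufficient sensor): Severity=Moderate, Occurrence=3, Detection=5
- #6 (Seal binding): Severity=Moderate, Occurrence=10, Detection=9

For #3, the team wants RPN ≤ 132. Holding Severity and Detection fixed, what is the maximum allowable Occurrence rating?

#3: S=10, O=2, D=8 → current RPN = 160.
Fixed product = 80. Need 80 × O ≤ 132, so O ≤ 132/80 = 1.65.
Maximum integer Occurrence rating = 1 (gives RPN 80; O=2 would give 160 > 132).

1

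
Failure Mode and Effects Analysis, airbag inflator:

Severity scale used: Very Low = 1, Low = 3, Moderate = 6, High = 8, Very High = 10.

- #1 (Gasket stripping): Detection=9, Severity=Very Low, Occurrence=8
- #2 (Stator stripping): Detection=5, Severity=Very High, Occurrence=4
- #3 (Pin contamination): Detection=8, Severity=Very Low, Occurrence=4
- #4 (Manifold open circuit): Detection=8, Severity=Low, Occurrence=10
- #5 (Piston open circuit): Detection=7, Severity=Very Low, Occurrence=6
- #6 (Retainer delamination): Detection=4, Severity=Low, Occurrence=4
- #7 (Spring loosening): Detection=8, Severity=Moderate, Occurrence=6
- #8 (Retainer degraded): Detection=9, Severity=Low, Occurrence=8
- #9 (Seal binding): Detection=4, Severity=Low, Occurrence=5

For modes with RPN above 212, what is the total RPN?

RPN = Severity × Occurrence × Detection:
  #1: 1 × 8 × 9 = 72
  #2: 10 × 4 × 5 = 200
  #3: 1 × 4 × 8 = 32
  #4: 3 × 10 × 8 = 240
  #5: 1 × 6 × 7 = 42
  #6: 3 × 4 × 4 = 48
  #7: 6 × 6 × 8 = 288
  #8: 3 × 8 × 9 = 216
  #9: 3 × 5 × 4 = 60
RPN > 212: #4 (240), #7 (288), #8 (216).
Sum: 240 + 288 + 216 = 744.

744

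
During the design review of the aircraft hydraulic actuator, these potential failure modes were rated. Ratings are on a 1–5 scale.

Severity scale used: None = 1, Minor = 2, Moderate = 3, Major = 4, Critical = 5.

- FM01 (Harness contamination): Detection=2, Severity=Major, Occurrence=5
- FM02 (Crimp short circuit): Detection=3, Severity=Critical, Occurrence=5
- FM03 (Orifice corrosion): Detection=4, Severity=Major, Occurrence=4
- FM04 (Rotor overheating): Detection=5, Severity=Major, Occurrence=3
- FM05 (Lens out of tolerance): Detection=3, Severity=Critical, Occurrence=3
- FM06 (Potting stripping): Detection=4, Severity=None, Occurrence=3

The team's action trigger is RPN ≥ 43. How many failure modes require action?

4

RPN = Severity × Occurrence × Detection:
  FM01: 4 × 5 × 2 = 40
  FM02: 5 × 5 × 3 = 75
  FM03: 4 × 4 × 4 = 64
  FM04: 4 × 3 × 5 = 60
  FM05: 5 × 3 × 3 = 45
  FM06: 1 × 3 × 4 = 12
Modes with RPN ≥ 43: FM02 (75), FM03 (64), FM04 (60), FM05 (45) → 4.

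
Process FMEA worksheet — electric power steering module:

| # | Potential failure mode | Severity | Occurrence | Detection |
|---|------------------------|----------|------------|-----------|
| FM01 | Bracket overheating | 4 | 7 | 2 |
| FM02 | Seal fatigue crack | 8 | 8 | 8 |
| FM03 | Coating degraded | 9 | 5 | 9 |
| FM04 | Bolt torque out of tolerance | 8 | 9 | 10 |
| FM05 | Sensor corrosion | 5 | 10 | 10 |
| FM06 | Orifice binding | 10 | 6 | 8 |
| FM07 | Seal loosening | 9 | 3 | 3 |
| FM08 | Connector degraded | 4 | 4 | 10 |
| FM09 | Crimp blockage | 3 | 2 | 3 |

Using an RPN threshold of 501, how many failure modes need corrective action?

RPN = Severity × Occurrence × Detection:
  FM01: 4 × 7 × 2 = 56
  FM02: 8 × 8 × 8 = 512
  FM03: 9 × 5 × 9 = 405
  FM04: 8 × 9 × 10 = 720
  FM05: 5 × 10 × 10 = 500
  FM06: 10 × 6 × 8 = 480
  FM07: 9 × 3 × 3 = 81
  FM08: 4 × 4 × 10 = 160
  FM09: 3 × 2 × 3 = 18
Modes with RPN ≥ 501: FM02 (512), FM04 (720) → 2.

2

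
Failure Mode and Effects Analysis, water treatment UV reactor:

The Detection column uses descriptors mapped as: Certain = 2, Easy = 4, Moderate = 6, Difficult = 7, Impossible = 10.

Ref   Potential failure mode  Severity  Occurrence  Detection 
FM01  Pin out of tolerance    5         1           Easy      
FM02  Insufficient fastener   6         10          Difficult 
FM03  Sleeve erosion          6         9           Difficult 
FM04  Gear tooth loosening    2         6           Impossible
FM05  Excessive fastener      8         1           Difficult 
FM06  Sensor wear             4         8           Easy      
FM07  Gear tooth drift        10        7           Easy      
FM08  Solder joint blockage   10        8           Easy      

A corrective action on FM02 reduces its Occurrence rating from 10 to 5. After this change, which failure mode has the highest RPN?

RPN = Severity × Occurrence × Detection:
  FM01: 5 × 1 × 4 = 20
  FM02: 6 × 10 × 7 = 420
  FM03: 6 × 9 × 7 = 378
  FM04: 2 × 6 × 10 = 120
  FM05: 8 × 1 × 7 = 56
  FM06: 4 × 8 × 4 = 128
  FM07: 10 × 7 × 4 = 280
  FM08: 10 × 8 × 4 = 320
After action: FM02 → 6 × 5 × 7 = 210.
Revised RPNs: FM03=378, FM08=320, FM07=280, FM02=210, FM06=128, FM04=120, FM05=56, FM01=20.
Highest is now FM03 (378).

FM03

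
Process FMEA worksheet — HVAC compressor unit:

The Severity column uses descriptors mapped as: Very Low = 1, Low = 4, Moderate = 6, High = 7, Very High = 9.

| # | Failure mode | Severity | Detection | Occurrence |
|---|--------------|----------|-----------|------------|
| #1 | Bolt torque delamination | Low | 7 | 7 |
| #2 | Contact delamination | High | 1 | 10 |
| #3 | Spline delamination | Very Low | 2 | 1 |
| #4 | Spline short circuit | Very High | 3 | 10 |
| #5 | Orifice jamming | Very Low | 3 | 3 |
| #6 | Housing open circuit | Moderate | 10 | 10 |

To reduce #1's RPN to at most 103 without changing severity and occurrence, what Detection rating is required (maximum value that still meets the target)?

#1: S=4, O=7, D=7 → current RPN = 196.
Fixed product = 28. Need 28 × D ≤ 103, so D ≤ 103/28 = 3.68.
Maximum integer Detection rating = 3 (gives RPN 84; D=4 would give 112 > 103).

3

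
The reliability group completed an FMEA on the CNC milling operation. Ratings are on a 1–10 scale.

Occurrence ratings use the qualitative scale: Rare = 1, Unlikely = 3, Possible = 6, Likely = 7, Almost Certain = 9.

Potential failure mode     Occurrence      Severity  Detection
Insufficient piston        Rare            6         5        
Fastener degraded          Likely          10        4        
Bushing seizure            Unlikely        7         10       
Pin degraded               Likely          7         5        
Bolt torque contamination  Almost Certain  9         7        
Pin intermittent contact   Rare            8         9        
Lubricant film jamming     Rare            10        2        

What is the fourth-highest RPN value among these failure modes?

RPN = Severity × Occurrence × Detection:
  Insufficient piston: 6 × 1 × 5 = 30
  Fastener degraded: 10 × 7 × 4 = 280
  Bushing seizure: 7 × 3 × 10 = 210
  Pin degraded: 7 × 7 × 5 = 245
  Bolt torque contamination: 9 × 9 × 7 = 567
  Pin intermittent contact: 8 × 1 × 9 = 72
  Lubricant film jamming: 10 × 1 × 2 = 20
Sorted descending: 567, 280, 245, 210, 72, 30, 20.
The fourth-highest RPN is 210 (Bushing seizure).

210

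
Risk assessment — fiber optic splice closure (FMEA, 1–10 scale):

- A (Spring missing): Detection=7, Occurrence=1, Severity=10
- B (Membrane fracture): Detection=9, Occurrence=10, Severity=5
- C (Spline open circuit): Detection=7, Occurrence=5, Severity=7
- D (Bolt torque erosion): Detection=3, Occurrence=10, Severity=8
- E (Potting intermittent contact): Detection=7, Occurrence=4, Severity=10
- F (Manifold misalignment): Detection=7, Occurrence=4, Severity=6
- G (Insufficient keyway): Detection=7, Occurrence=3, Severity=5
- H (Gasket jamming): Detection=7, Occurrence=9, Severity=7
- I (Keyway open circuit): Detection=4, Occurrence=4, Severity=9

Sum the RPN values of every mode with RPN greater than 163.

1824

RPN = Severity × Occurrence × Detection:
  A: 10 × 1 × 7 = 70
  B: 5 × 10 × 9 = 450
  C: 7 × 5 × 7 = 245
  D: 8 × 10 × 3 = 240
  E: 10 × 4 × 7 = 280
  F: 6 × 4 × 7 = 168
  G: 5 × 3 × 7 = 105
  H: 7 × 9 × 7 = 441
  I: 9 × 4 × 4 = 144
RPN > 163: B (450), C (245), D (240), E (280), F (168), H (441).
Sum: 450 + 245 + 240 + 280 + 168 + 441 = 1824.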